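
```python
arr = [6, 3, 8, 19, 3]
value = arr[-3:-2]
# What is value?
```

arr has length 5. The slice arr[-3:-2] selects indices [2] (2->8), giving [8].

[8]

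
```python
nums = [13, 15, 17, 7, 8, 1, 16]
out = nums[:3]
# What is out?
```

nums has length 7. The slice nums[:3] selects indices [0, 1, 2] (0->13, 1->15, 2->17), giving [13, 15, 17].

[13, 15, 17]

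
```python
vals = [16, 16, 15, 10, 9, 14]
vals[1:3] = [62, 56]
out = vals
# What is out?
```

vals starts as [16, 16, 15, 10, 9, 14] (length 6). The slice vals[1:3] covers indices [1, 2] with values [16, 15]. Replacing that slice with [62, 56] (same length) produces [16, 62, 56, 10, 9, 14].

[16, 62, 56, 10, 9, 14]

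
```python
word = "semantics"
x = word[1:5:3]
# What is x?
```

word has length 9. The slice word[1:5:3] selects indices [1, 4] (1->'e', 4->'n'), giving 'en'.

'en'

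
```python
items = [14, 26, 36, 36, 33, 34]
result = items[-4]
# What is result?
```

items has length 6. Negative index -4 maps to positive index 6 + (-4) = 2. items[2] = 36.

36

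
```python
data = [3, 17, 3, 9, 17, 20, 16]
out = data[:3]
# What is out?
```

data has length 7. The slice data[:3] selects indices [0, 1, 2] (0->3, 1->17, 2->3), giving [3, 17, 3].

[3, 17, 3]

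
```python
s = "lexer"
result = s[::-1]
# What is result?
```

s has length 5. The slice s[::-1] selects indices [4, 3, 2, 1, 0] (4->'r', 3->'e', 2->'x', 1->'e', 0->'l'), giving 'rexel'.

'rexel'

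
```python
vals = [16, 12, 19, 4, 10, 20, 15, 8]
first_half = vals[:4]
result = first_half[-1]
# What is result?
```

vals has length 8. The slice vals[:4] selects indices [0, 1, 2, 3] (0->16, 1->12, 2->19, 3->4), giving [16, 12, 19, 4]. So first_half = [16, 12, 19, 4]. Then first_half[-1] = 4.

4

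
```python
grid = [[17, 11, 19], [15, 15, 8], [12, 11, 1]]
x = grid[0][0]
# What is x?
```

grid[0] = [17, 11, 19]. Taking column 0 of that row yields 17.

17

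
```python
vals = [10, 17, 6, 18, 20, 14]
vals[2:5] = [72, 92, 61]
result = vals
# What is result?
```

vals starts as [10, 17, 6, 18, 20, 14] (length 6). The slice vals[2:5] covers indices [2, 3, 4] with values [6, 18, 20]. Replacing that slice with [72, 92, 61] (same length) produces [10, 17, 72, 92, 61, 14].

[10, 17, 72, 92, 61, 14]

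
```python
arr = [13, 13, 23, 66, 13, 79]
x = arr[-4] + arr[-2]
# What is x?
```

arr has length 6. Negative index -4 maps to positive index 6 + (-4) = 2. arr[2] = 23.
arr has length 6. Negative index -2 maps to positive index 6 + (-2) = 4. arr[4] = 13.
Sum: 23 + 13 = 36.

36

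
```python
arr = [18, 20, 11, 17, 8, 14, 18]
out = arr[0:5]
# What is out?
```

arr has length 7. The slice arr[0:5] selects indices [0, 1, 2, 3, 4] (0->18, 1->20, 2->11, 3->17, 4->8), giving [18, 20, 11, 17, 8].

[18, 20, 11, 17, 8]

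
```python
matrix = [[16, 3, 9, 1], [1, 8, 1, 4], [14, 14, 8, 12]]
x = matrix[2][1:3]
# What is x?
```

matrix[2] = [14, 14, 8, 12]. matrix[2] has length 4. The slice matrix[2][1:3] selects indices [1, 2] (1->14, 2->8), giving [14, 8].

[14, 8]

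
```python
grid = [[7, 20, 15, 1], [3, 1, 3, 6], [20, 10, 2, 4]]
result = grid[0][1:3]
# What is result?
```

grid[0] = [7, 20, 15, 1]. grid[0] has length 4. The slice grid[0][1:3] selects indices [1, 2] (1->20, 2->15), giving [20, 15].

[20, 15]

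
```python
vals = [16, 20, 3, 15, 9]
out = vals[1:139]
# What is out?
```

vals has length 5. The slice vals[1:139] selects indices [1, 2, 3, 4] (1->20, 2->3, 3->15, 4->9), giving [20, 3, 15, 9].

[20, 3, 15, 9]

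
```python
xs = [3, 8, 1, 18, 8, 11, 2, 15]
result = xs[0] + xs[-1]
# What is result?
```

xs has length 8. xs[0] = 3.
xs has length 8. Negative index -1 maps to positive index 8 + (-1) = 7. xs[7] = 15.
Sum: 3 + 15 = 18.

18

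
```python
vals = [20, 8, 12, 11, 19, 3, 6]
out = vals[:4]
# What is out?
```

vals has length 7. The slice vals[:4] selects indices [0, 1, 2, 3] (0->20, 1->8, 2->12, 3->11), giving [20, 8, 12, 11].

[20, 8, 12, 11]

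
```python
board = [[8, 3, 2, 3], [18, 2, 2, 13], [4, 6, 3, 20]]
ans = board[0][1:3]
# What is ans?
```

board[0] = [8, 3, 2, 3]. board[0] has length 4. The slice board[0][1:3] selects indices [1, 2] (1->3, 2->2), giving [3, 2].

[3, 2]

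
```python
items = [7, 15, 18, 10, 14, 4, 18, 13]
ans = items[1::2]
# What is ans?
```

items has length 8. The slice items[1::2] selects indices [1, 3, 5, 7] (1->15, 3->10, 5->4, 7->13), giving [15, 10, 4, 13].

[15, 10, 4, 13]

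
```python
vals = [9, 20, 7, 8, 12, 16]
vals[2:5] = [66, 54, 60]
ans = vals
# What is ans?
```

vals starts as [9, 20, 7, 8, 12, 16] (length 6). The slice vals[2:5] covers indices [2, 3, 4] with values [7, 8, 12]. Replacing that slice with [66, 54, 60] (same length) produces [9, 20, 66, 54, 60, 16].

[9, 20, 66, 54, 60, 16]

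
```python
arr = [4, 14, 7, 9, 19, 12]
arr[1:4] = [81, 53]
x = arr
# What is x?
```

arr starts as [4, 14, 7, 9, 19, 12] (length 6). The slice arr[1:4] covers indices [1, 2, 3] with values [14, 7, 9]. Replacing that slice with [81, 53] (different length) produces [4, 81, 53, 19, 12].

[4, 81, 53, 19, 12]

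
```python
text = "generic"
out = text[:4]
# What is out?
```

text has length 7. The slice text[:4] selects indices [0, 1, 2, 3] (0->'g', 1->'e', 2->'n', 3->'e'), giving 'gene'.

'gene'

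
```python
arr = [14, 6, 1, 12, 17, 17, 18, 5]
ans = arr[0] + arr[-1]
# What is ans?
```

arr has length 8. arr[0] = 14.
arr has length 8. Negative index -1 maps to positive index 8 + (-1) = 7. arr[7] = 5.
Sum: 14 + 5 = 19.

19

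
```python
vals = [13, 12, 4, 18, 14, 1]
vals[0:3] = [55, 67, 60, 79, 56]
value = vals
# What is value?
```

vals starts as [13, 12, 4, 18, 14, 1] (length 6). The slice vals[0:3] covers indices [0, 1, 2] with values [13, 12, 4]. Replacing that slice with [55, 67, 60, 79, 56] (different length) produces [55, 67, 60, 79, 56, 18, 14, 1].

[55, 67, 60, 79, 56, 18, 14, 1]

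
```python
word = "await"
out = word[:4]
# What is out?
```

word has length 5. The slice word[:4] selects indices [0, 1, 2, 3] (0->'a', 1->'w', 2->'a', 3->'i'), giving 'awai'.

'awai'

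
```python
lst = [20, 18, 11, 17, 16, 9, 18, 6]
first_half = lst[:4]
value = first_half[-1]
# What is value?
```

lst has length 8. The slice lst[:4] selects indices [0, 1, 2, 3] (0->20, 1->18, 2->11, 3->17), giving [20, 18, 11, 17]. So first_half = [20, 18, 11, 17]. Then first_half[-1] = 17.

17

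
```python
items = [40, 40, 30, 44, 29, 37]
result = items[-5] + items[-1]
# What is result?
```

items has length 6. Negative index -5 maps to positive index 6 + (-5) = 1. items[1] = 40.
items has length 6. Negative index -1 maps to positive index 6 + (-1) = 5. items[5] = 37.
Sum: 40 + 37 = 77.

77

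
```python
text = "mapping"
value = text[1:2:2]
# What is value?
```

text has length 7. The slice text[1:2:2] selects indices [1] (1->'a'), giving 'a'.

'a'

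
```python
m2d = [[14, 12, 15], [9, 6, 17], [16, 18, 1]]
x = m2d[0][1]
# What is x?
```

m2d[0] = [14, 12, 15]. Taking column 1 of that row yields 12.

12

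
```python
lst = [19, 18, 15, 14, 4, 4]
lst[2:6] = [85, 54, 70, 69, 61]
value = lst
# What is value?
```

lst starts as [19, 18, 15, 14, 4, 4] (length 6). The slice lst[2:6] covers indices [2, 3, 4, 5] with values [15, 14, 4, 4]. Replacing that slice with [85, 54, 70, 69, 61] (different length) produces [19, 18, 85, 54, 70, 69, 61].

[19, 18, 85, 54, 70, 69, 61]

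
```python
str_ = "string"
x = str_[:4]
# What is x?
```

str_ has length 6. The slice str_[:4] selects indices [0, 1, 2, 3] (0->'s', 1->'t', 2->'r', 3->'i'), giving 'stri'.

'stri'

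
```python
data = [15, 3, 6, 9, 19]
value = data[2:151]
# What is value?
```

data has length 5. The slice data[2:151] selects indices [2, 3, 4] (2->6, 3->9, 4->19), giving [6, 9, 19].

[6, 9, 19]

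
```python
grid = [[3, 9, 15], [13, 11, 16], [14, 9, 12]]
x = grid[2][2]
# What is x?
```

grid[2] = [14, 9, 12]. Taking column 2 of that row yields 12.

12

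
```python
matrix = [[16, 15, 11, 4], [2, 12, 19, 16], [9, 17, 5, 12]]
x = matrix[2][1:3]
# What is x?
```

matrix[2] = [9, 17, 5, 12]. matrix[2] has length 4. The slice matrix[2][1:3] selects indices [1, 2] (1->17, 2->5), giving [17, 5].

[17, 5]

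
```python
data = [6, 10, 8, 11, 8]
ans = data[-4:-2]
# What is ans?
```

data has length 5. The slice data[-4:-2] selects indices [1, 2] (1->10, 2->8), giving [10, 8].

[10, 8]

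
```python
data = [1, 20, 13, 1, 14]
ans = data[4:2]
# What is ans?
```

data has length 5. The slice data[4:2] resolves to an empty index range, so the result is [].

[]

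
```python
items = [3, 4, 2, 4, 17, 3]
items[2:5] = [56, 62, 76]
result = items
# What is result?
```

items starts as [3, 4, 2, 4, 17, 3] (length 6). The slice items[2:5] covers indices [2, 3, 4] with values [2, 4, 17]. Replacing that slice with [56, 62, 76] (same length) produces [3, 4, 56, 62, 76, 3].

[3, 4, 56, 62, 76, 3]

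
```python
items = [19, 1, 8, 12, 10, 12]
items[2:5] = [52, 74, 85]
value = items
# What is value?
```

items starts as [19, 1, 8, 12, 10, 12] (length 6). The slice items[2:5] covers indices [2, 3, 4] with values [8, 12, 10]. Replacing that slice with [52, 74, 85] (same length) produces [19, 1, 52, 74, 85, 12].

[19, 1, 52, 74, 85, 12]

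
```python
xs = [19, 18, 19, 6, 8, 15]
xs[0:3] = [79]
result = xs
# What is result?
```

xs starts as [19, 18, 19, 6, 8, 15] (length 6). The slice xs[0:3] covers indices [0, 1, 2] with values [19, 18, 19]. Replacing that slice with [79] (different length) produces [79, 6, 8, 15].

[79, 6, 8, 15]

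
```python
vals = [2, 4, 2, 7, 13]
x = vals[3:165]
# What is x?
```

vals has length 5. The slice vals[3:165] selects indices [3, 4] (3->7, 4->13), giving [7, 13].

[7, 13]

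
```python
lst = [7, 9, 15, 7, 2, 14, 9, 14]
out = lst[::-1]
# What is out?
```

lst has length 8. The slice lst[::-1] selects indices [7, 6, 5, 4, 3, 2, 1, 0] (7->14, 6->9, 5->14, 4->2, 3->7, 2->15, 1->9, 0->7), giving [14, 9, 14, 2, 7, 15, 9, 7].

[14, 9, 14, 2, 7, 15, 9, 7]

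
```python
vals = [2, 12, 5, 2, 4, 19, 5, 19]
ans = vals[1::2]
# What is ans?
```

vals has length 8. The slice vals[1::2] selects indices [1, 3, 5, 7] (1->12, 3->2, 5->19, 7->19), giving [12, 2, 19, 19].

[12, 2, 19, 19]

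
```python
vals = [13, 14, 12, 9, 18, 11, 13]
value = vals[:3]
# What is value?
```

vals has length 7. The slice vals[:3] selects indices [0, 1, 2] (0->13, 1->14, 2->12), giving [13, 14, 12].

[13, 14, 12]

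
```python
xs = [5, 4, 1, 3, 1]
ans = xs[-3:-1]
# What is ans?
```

xs has length 5. The slice xs[-3:-1] selects indices [2, 3] (2->1, 3->3), giving [1, 3].

[1, 3]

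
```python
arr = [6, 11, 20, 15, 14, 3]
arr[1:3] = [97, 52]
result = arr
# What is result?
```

arr starts as [6, 11, 20, 15, 14, 3] (length 6). The slice arr[1:3] covers indices [1, 2] with values [11, 20]. Replacing that slice with [97, 52] (same length) produces [6, 97, 52, 15, 14, 3].

[6, 97, 52, 15, 14, 3]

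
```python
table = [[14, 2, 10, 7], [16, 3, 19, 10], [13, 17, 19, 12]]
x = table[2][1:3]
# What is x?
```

table[2] = [13, 17, 19, 12]. table[2] has length 4. The slice table[2][1:3] selects indices [1, 2] (1->17, 2->19), giving [17, 19].

[17, 19]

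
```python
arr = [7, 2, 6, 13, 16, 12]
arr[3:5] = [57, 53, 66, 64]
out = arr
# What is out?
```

arr starts as [7, 2, 6, 13, 16, 12] (length 6). The slice arr[3:5] covers indices [3, 4] with values [13, 16]. Replacing that slice with [57, 53, 66, 64] (different length) produces [7, 2, 6, 57, 53, 66, 64, 12].

[7, 2, 6, 57, 53, 66, 64, 12]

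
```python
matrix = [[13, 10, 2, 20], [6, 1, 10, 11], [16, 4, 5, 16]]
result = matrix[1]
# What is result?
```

matrix has 3 rows. Row 1 is [6, 1, 10, 11].

[6, 1, 10, 11]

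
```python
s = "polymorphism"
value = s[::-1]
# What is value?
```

s has length 12. The slice s[::-1] selects indices [11, 10, 9, 8, 7, 6, 5, 4, 3, 2, 1, 0] (11->'m', 10->'s', 9->'i', 8->'h', 7->'p', 6->'r', 5->'o', 4->'m', 3->'y', 2->'l', 1->'o', 0->'p'), giving 'msihpromylop'.

'msihpromylop'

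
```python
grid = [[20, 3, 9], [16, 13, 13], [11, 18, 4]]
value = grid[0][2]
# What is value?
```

grid[0] = [20, 3, 9]. Taking column 2 of that row yields 9.

9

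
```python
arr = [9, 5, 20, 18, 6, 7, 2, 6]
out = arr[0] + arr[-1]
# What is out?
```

arr has length 8. arr[0] = 9.
arr has length 8. Negative index -1 maps to positive index 8 + (-1) = 7. arr[7] = 6.
Sum: 9 + 6 = 15.

15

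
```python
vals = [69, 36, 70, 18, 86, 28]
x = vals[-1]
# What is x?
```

vals has length 6. Negative index -1 maps to positive index 6 + (-1) = 5. vals[5] = 28.

28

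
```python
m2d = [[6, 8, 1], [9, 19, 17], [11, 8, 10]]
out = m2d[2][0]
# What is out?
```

m2d[2] = [11, 8, 10]. Taking column 0 of that row yields 11.

11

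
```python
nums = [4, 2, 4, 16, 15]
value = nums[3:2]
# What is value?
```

nums has length 5. The slice nums[3:2] resolves to an empty index range, so the result is [].

[]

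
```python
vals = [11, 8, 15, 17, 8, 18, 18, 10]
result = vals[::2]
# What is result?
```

vals has length 8. The slice vals[::2] selects indices [0, 2, 4, 6] (0->11, 2->15, 4->8, 6->18), giving [11, 15, 8, 18].

[11, 15, 8, 18]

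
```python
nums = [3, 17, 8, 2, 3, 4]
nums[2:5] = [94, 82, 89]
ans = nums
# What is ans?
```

nums starts as [3, 17, 8, 2, 3, 4] (length 6). The slice nums[2:5] covers indices [2, 3, 4] with values [8, 2, 3]. Replacing that slice with [94, 82, 89] (same length) produces [3, 17, 94, 82, 89, 4].

[3, 17, 94, 82, 89, 4]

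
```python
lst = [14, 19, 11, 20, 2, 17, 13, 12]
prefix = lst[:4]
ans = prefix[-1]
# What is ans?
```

lst has length 8. The slice lst[:4] selects indices [0, 1, 2, 3] (0->14, 1->19, 2->11, 3->20), giving [14, 19, 11, 20]. So prefix = [14, 19, 11, 20]. Then prefix[-1] = 20.

20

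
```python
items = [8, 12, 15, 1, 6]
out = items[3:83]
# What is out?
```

items has length 5. The slice items[3:83] selects indices [3, 4] (3->1, 4->6), giving [1, 6].

[1, 6]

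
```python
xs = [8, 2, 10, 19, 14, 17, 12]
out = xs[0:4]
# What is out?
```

xs has length 7. The slice xs[0:4] selects indices [0, 1, 2, 3] (0->8, 1->2, 2->10, 3->19), giving [8, 2, 10, 19].

[8, 2, 10, 19]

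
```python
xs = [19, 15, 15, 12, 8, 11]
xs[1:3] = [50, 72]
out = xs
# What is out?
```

xs starts as [19, 15, 15, 12, 8, 11] (length 6). The slice xs[1:3] covers indices [1, 2] with values [15, 15]. Replacing that slice with [50, 72] (same length) produces [19, 50, 72, 12, 8, 11].

[19, 50, 72, 12, 8, 11]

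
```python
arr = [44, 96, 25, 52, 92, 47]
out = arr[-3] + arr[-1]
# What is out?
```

arr has length 6. Negative index -3 maps to positive index 6 + (-3) = 3. arr[3] = 52.
arr has length 6. Negative index -1 maps to positive index 6 + (-1) = 5. arr[5] = 47.
Sum: 52 + 47 = 99.

99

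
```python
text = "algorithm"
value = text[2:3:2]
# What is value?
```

text has length 9. The slice text[2:3:2] selects indices [2] (2->'g'), giving 'g'.

'g'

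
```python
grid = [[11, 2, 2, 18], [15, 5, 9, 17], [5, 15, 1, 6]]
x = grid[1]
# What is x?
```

grid has 3 rows. Row 1 is [15, 5, 9, 17].

[15, 5, 9, 17]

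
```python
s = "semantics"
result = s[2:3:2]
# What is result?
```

s has length 9. The slice s[2:3:2] selects indices [2] (2->'m'), giving 'm'.

'm'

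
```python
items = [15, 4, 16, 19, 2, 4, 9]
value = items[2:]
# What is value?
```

items has length 7. The slice items[2:] selects indices [2, 3, 4, 5, 6] (2->16, 3->19, 4->2, 5->4, 6->9), giving [16, 19, 2, 4, 9].

[16, 19, 2, 4, 9]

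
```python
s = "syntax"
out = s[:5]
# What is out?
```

s has length 6. The slice s[:5] selects indices [0, 1, 2, 3, 4] (0->'s', 1->'y', 2->'n', 3->'t', 4->'a'), giving 'synta'.

'synta'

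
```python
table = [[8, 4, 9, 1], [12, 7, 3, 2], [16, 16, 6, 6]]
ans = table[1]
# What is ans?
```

table has 3 rows. Row 1 is [12, 7, 3, 2].

[12, 7, 3, 2]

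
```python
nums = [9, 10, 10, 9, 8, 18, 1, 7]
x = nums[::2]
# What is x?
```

nums has length 8. The slice nums[::2] selects indices [0, 2, 4, 6] (0->9, 2->10, 4->8, 6->1), giving [9, 10, 8, 1].

[9, 10, 8, 1]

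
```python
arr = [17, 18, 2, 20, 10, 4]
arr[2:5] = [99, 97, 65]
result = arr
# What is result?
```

arr starts as [17, 18, 2, 20, 10, 4] (length 6). The slice arr[2:5] covers indices [2, 3, 4] with values [2, 20, 10]. Replacing that slice with [99, 97, 65] (same length) produces [17, 18, 99, 97, 65, 4].

[17, 18, 99, 97, 65, 4]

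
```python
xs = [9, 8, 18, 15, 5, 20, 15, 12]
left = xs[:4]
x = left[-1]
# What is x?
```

xs has length 8. The slice xs[:4] selects indices [0, 1, 2, 3] (0->9, 1->8, 2->18, 3->15), giving [9, 8, 18, 15]. So left = [9, 8, 18, 15]. Then left[-1] = 15.

15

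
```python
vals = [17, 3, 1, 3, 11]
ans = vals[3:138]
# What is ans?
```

vals has length 5. The slice vals[3:138] selects indices [3, 4] (3->3, 4->11), giving [3, 11].

[3, 11]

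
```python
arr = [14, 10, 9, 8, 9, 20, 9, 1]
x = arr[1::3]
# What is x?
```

arr has length 8. The slice arr[1::3] selects indices [1, 4, 7] (1->10, 4->9, 7->1), giving [10, 9, 1].

[10, 9, 1]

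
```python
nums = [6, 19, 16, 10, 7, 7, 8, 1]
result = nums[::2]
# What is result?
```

nums has length 8. The slice nums[::2] selects indices [0, 2, 4, 6] (0->6, 2->16, 4->7, 6->8), giving [6, 16, 7, 8].

[6, 16, 7, 8]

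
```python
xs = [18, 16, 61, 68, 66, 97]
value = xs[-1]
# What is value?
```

xs has length 6. Negative index -1 maps to positive index 6 + (-1) = 5. xs[5] = 97.

97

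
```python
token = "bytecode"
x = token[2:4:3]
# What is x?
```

token has length 8. The slice token[2:4:3] selects indices [2] (2->'t'), giving 't'.

't'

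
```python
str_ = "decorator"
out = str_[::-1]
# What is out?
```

str_ has length 9. The slice str_[::-1] selects indices [8, 7, 6, 5, 4, 3, 2, 1, 0] (8->'r', 7->'o', 6->'t', 5->'a', 4->'r', 3->'o', 2->'c', 1->'e', 0->'d'), giving 'rotaroced'.

'rotaroced'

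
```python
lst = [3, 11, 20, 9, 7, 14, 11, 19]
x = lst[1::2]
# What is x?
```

lst has length 8. The slice lst[1::2] selects indices [1, 3, 5, 7] (1->11, 3->9, 5->14, 7->19), giving [11, 9, 14, 19].

[11, 9, 14, 19]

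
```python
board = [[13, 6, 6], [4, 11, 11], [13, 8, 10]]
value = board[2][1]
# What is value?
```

board[2] = [13, 8, 10]. Taking column 1 of that row yields 8.

8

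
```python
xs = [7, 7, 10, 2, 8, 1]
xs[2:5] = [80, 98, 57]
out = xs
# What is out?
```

xs starts as [7, 7, 10, 2, 8, 1] (length 6). The slice xs[2:5] covers indices [2, 3, 4] with values [10, 2, 8]. Replacing that slice with [80, 98, 57] (same length) produces [7, 7, 80, 98, 57, 1].

[7, 7, 80, 98, 57, 1]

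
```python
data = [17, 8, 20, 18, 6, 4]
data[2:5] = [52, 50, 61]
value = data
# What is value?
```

data starts as [17, 8, 20, 18, 6, 4] (length 6). The slice data[2:5] covers indices [2, 3, 4] with values [20, 18, 6]. Replacing that slice with [52, 50, 61] (same length) produces [17, 8, 52, 50, 61, 4].

[17, 8, 52, 50, 61, 4]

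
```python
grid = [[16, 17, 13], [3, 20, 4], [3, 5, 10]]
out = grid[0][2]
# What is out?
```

grid[0] = [16, 17, 13]. Taking column 2 of that row yields 13.

13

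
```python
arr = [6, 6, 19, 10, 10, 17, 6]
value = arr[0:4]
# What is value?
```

arr has length 7. The slice arr[0:4] selects indices [0, 1, 2, 3] (0->6, 1->6, 2->19, 3->10), giving [6, 6, 19, 10].

[6, 6, 19, 10]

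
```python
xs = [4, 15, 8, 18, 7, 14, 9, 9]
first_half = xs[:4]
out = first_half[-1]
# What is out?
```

xs has length 8. The slice xs[:4] selects indices [0, 1, 2, 3] (0->4, 1->15, 2->8, 3->18), giving [4, 15, 8, 18]. So first_half = [4, 15, 8, 18]. Then first_half[-1] = 18.

18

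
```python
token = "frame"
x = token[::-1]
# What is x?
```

token has length 5. The slice token[::-1] selects indices [4, 3, 2, 1, 0] (4->'e', 3->'m', 2->'a', 1->'r', 0->'f'), giving 'emarf'.

'emarf'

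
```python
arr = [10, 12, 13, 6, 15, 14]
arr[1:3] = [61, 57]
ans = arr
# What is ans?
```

arr starts as [10, 12, 13, 6, 15, 14] (length 6). The slice arr[1:3] covers indices [1, 2] with values [12, 13]. Replacing that slice with [61, 57] (same length) produces [10, 61, 57, 6, 15, 14].

[10, 61, 57, 6, 15, 14]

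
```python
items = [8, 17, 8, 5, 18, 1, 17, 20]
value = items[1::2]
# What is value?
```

items has length 8. The slice items[1::2] selects indices [1, 3, 5, 7] (1->17, 3->5, 5->1, 7->20), giving [17, 5, 1, 20].

[17, 5, 1, 20]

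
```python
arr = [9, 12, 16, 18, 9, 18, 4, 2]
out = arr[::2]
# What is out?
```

arr has length 8. The slice arr[::2] selects indices [0, 2, 4, 6] (0->9, 2->16, 4->9, 6->4), giving [9, 16, 9, 4].

[9, 16, 9, 4]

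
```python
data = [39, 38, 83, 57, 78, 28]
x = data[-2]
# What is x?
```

data has length 6. Negative index -2 maps to positive index 6 + (-2) = 4. data[4] = 78.

78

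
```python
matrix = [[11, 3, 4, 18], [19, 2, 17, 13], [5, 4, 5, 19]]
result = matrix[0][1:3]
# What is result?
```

matrix[0] = [11, 3, 4, 18]. matrix[0] has length 4. The slice matrix[0][1:3] selects indices [1, 2] (1->3, 2->4), giving [3, 4].

[3, 4]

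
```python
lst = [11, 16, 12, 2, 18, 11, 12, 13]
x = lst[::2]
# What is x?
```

lst has length 8. The slice lst[::2] selects indices [0, 2, 4, 6] (0->11, 2->12, 4->18, 6->12), giving [11, 12, 18, 12].

[11, 12, 18, 12]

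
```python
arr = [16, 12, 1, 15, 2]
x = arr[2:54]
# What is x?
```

arr has length 5. The slice arr[2:54] selects indices [2, 3, 4] (2->1, 3->15, 4->2), giving [1, 15, 2].

[1, 15, 2]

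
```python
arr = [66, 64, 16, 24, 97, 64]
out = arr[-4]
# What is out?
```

arr has length 6. Negative index -4 maps to positive index 6 + (-4) = 2. arr[2] = 16.

16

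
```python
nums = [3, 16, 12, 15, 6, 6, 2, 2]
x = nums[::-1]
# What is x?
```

nums has length 8. The slice nums[::-1] selects indices [7, 6, 5, 4, 3, 2, 1, 0] (7->2, 6->2, 5->6, 4->6, 3->15, 2->12, 1->16, 0->3), giving [2, 2, 6, 6, 15, 12, 16, 3].

[2, 2, 6, 6, 15, 12, 16, 3]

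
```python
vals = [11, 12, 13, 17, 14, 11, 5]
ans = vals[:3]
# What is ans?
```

vals has length 7. The slice vals[:3] selects indices [0, 1, 2] (0->11, 1->12, 2->13), giving [11, 12, 13].

[11, 12, 13]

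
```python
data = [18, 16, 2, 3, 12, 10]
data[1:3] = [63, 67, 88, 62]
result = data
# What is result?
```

data starts as [18, 16, 2, 3, 12, 10] (length 6). The slice data[1:3] covers indices [1, 2] with values [16, 2]. Replacing that slice with [63, 67, 88, 62] (different length) produces [18, 63, 67, 88, 62, 3, 12, 10].

[18, 63, 67, 88, 62, 3, 12, 10]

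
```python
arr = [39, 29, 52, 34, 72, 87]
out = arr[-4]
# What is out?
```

arr has length 6. Negative index -4 maps to positive index 6 + (-4) = 2. arr[2] = 52.

52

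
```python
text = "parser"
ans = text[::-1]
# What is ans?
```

text has length 6. The slice text[::-1] selects indices [5, 4, 3, 2, 1, 0] (5->'r', 4->'e', 3->'s', 2->'r', 1->'a', 0->'p'), giving 'resrap'.

'resrap'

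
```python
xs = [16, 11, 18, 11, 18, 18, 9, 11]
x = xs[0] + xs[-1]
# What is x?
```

xs has length 8. xs[0] = 16.
xs has length 8. Negative index -1 maps to positive index 8 + (-1) = 7. xs[7] = 11.
Sum: 16 + 11 = 27.

27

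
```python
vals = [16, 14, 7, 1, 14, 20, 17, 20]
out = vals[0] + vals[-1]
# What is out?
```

vals has length 8. vals[0] = 16.
vals has length 8. Negative index -1 maps to positive index 8 + (-1) = 7. vals[7] = 20.
Sum: 16 + 20 = 36.

36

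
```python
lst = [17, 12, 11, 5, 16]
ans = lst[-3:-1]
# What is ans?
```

lst has length 5. The slice lst[-3:-1] selects indices [2, 3] (2->11, 3->5), giving [11, 5].

[11, 5]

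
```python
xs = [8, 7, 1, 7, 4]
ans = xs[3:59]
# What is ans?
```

xs has length 5. The slice xs[3:59] selects indices [3, 4] (3->7, 4->4), giving [7, 4].

[7, 4]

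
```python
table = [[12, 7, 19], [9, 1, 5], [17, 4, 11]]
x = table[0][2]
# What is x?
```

table[0] = [12, 7, 19]. Taking column 2 of that row yields 19.

19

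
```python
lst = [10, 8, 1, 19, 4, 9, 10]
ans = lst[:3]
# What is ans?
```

lst has length 7. The slice lst[:3] selects indices [0, 1, 2] (0->10, 1->8, 2->1), giving [10, 8, 1].

[10, 8, 1]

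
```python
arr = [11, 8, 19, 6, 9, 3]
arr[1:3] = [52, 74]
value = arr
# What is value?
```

arr starts as [11, 8, 19, 6, 9, 3] (length 6). The slice arr[1:3] covers indices [1, 2] with values [8, 19]. Replacing that slice with [52, 74] (same length) produces [11, 52, 74, 6, 9, 3].

[11, 52, 74, 6, 9, 3]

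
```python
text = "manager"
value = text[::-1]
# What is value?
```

text has length 7. The slice text[::-1] selects indices [6, 5, 4, 3, 2, 1, 0] (6->'r', 5->'e', 4->'g', 3->'a', 2->'n', 1->'a', 0->'m'), giving 'reganam'.

'reganam'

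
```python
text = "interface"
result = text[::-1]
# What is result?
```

text has length 9. The slice text[::-1] selects indices [8, 7, 6, 5, 4, 3, 2, 1, 0] (8->'e', 7->'c', 6->'a', 5->'f', 4->'r', 3->'e', 2->'t', 1->'n', 0->'i'), giving 'ecafretni'.

'ecafretni'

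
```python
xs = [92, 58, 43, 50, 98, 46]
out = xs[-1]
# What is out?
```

xs has length 6. Negative index -1 maps to positive index 6 + (-1) = 5. xs[5] = 46.

46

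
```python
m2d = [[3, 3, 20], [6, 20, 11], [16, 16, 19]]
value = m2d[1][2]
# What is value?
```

m2d[1] = [6, 20, 11]. Taking column 2 of that row yields 11.

11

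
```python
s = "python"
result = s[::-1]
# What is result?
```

s has length 6. The slice s[::-1] selects indices [5, 4, 3, 2, 1, 0] (5->'n', 4->'o', 3->'h', 2->'t', 1->'y', 0->'p'), giving 'nohtyp'.

'nohtyp'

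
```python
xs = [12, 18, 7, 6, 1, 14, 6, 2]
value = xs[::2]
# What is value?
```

xs has length 8. The slice xs[::2] selects indices [0, 2, 4, 6] (0->12, 2->7, 4->1, 6->6), giving [12, 7, 1, 6].

[12, 7, 1, 6]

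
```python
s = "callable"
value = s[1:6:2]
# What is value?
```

s has length 8. The slice s[1:6:2] selects indices [1, 3, 5] (1->'a', 3->'l', 5->'b'), giving 'alb'.

'alb'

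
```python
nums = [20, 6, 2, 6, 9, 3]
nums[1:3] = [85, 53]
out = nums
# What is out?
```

nums starts as [20, 6, 2, 6, 9, 3] (length 6). The slice nums[1:3] covers indices [1, 2] with values [6, 2]. Replacing that slice with [85, 53] (same length) produces [20, 85, 53, 6, 9, 3].

[20, 85, 53, 6, 9, 3]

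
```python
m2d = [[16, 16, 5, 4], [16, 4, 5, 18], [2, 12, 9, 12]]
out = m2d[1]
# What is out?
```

m2d has 3 rows. Row 1 is [16, 4, 5, 18].

[16, 4, 5, 18]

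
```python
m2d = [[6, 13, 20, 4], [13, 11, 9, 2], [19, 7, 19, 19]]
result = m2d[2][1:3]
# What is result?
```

m2d[2] = [19, 7, 19, 19]. m2d[2] has length 4. The slice m2d[2][1:3] selects indices [1, 2] (1->7, 2->19), giving [7, 19].

[7, 19]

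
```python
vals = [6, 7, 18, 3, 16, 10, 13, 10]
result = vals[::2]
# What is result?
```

vals has length 8. The slice vals[::2] selects indices [0, 2, 4, 6] (0->6, 2->18, 4->16, 6->13), giving [6, 18, 16, 13].

[6, 18, 16, 13]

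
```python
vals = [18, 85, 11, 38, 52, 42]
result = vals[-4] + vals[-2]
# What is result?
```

vals has length 6. Negative index -4 maps to positive index 6 + (-4) = 2. vals[2] = 11.
vals has length 6. Negative index -2 maps to positive index 6 + (-2) = 4. vals[4] = 52.
Sum: 11 + 52 = 63.

63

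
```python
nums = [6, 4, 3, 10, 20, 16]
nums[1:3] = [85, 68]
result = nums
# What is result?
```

nums starts as [6, 4, 3, 10, 20, 16] (length 6). The slice nums[1:3] covers indices [1, 2] with values [4, 3]. Replacing that slice with [85, 68] (same length) produces [6, 85, 68, 10, 20, 16].

[6, 85, 68, 10, 20, 16]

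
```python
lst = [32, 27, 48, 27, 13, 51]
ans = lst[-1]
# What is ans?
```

lst has length 6. Negative index -1 maps to positive index 6 + (-1) = 5. lst[5] = 51.

51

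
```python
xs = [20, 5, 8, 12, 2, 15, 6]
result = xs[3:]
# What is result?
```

xs has length 7. The slice xs[3:] selects indices [3, 4, 5, 6] (3->12, 4->2, 5->15, 6->6), giving [12, 2, 15, 6].

[12, 2, 15, 6]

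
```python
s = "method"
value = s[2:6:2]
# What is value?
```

s has length 6. The slice s[2:6:2] selects indices [2, 4] (2->'t', 4->'o'), giving 'to'.

'to'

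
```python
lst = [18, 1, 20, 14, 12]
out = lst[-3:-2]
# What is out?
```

lst has length 5. The slice lst[-3:-2] selects indices [2] (2->20), giving [20].

[20]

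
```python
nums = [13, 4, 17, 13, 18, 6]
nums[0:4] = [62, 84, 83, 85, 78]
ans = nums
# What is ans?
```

nums starts as [13, 4, 17, 13, 18, 6] (length 6). The slice nums[0:4] covers indices [0, 1, 2, 3] with values [13, 4, 17, 13]. Replacing that slice with [62, 84, 83, 85, 78] (different length) produces [62, 84, 83, 85, 78, 18, 6].

[62, 84, 83, 85, 78, 18, 6]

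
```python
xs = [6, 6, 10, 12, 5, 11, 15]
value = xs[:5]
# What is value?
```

xs has length 7. The slice xs[:5] selects indices [0, 1, 2, 3, 4] (0->6, 1->6, 2->10, 3->12, 4->5), giving [6, 6, 10, 12, 5].

[6, 6, 10, 12, 5]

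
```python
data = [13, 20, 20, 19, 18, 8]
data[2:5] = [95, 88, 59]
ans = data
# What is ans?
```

data starts as [13, 20, 20, 19, 18, 8] (length 6). The slice data[2:5] covers indices [2, 3, 4] with values [20, 19, 18]. Replacing that slice with [95, 88, 59] (same length) produces [13, 20, 95, 88, 59, 8].

[13, 20, 95, 88, 59, 8]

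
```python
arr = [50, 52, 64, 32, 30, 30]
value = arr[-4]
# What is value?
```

arr has length 6. Negative index -4 maps to positive index 6 + (-4) = 2. arr[2] = 64.

64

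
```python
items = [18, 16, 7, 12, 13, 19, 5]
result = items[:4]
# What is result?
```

items has length 7. The slice items[:4] selects indices [0, 1, 2, 3] (0->18, 1->16, 2->7, 3->12), giving [18, 16, 7, 12].

[18, 16, 7, 12]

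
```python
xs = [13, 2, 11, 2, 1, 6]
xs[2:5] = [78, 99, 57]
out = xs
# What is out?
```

xs starts as [13, 2, 11, 2, 1, 6] (length 6). The slice xs[2:5] covers indices [2, 3, 4] with values [11, 2, 1]. Replacing that slice with [78, 99, 57] (same length) produces [13, 2, 78, 99, 57, 6].

[13, 2, 78, 99, 57, 6]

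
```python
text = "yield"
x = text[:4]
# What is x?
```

text has length 5. The slice text[:4] selects indices [0, 1, 2, 3] (0->'y', 1->'i', 2->'e', 3->'l'), giving 'yiel'.

'yiel'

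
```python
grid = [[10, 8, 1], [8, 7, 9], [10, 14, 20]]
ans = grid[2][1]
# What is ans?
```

grid[2] = [10, 14, 20]. Taking column 1 of that row yields 14.

14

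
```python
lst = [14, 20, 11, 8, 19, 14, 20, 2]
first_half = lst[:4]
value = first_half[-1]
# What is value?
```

lst has length 8. The slice lst[:4] selects indices [0, 1, 2, 3] (0->14, 1->20, 2->11, 3->8), giving [14, 20, 11, 8]. So first_half = [14, 20, 11, 8]. Then first_half[-1] = 8.

8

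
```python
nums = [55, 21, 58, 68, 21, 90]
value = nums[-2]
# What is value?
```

nums has length 6. Negative index -2 maps to positive index 6 + (-2) = 4. nums[4] = 21.

21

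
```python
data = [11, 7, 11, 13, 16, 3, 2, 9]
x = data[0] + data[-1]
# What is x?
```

data has length 8. data[0] = 11.
data has length 8. Negative index -1 maps to positive index 8 + (-1) = 7. data[7] = 9.
Sum: 11 + 9 = 20.

20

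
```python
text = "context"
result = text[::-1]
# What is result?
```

text has length 7. The slice text[::-1] selects indices [6, 5, 4, 3, 2, 1, 0] (6->'t', 5->'x', 4->'e', 3->'t', 2->'n', 1->'o', 0->'c'), giving 'txetnoc'.

'txetnoc'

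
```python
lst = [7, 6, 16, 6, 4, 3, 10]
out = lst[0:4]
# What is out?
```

lst has length 7. The slice lst[0:4] selects indices [0, 1, 2, 3] (0->7, 1->6, 2->16, 3->6), giving [7, 6, 16, 6].

[7, 6, 16, 6]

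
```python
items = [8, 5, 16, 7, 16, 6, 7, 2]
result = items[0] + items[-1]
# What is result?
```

items has length 8. items[0] = 8.
items has length 8. Negative index -1 maps to positive index 8 + (-1) = 7. items[7] = 2.
Sum: 8 + 2 = 10.

10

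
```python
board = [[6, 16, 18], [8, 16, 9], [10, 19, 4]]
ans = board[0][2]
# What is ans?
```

board[0] = [6, 16, 18]. Taking column 2 of that row yields 18.

18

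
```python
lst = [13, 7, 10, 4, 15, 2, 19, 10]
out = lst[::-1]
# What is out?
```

lst has length 8. The slice lst[::-1] selects indices [7, 6, 5, 4, 3, 2, 1, 0] (7->10, 6->19, 5->2, 4->15, 3->4, 2->10, 1->7, 0->13), giving [10, 19, 2, 15, 4, 10, 7, 13].

[10, 19, 2, 15, 4, 10, 7, 13]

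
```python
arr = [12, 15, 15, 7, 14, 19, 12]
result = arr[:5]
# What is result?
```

arr has length 7. The slice arr[:5] selects indices [0, 1, 2, 3, 4] (0->12, 1->15, 2->15, 3->7, 4->14), giving [12, 15, 15, 7, 14].

[12, 15, 15, 7, 14]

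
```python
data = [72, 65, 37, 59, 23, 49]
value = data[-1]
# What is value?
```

data has length 6. Negative index -1 maps to positive index 6 + (-1) = 5. data[5] = 49.

49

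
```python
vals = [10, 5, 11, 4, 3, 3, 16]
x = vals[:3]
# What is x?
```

vals has length 7. The slice vals[:3] selects indices [0, 1, 2] (0->10, 1->5, 2->11), giving [10, 5, 11].

[10, 5, 11]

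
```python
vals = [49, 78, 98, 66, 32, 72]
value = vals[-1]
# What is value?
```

vals has length 6. Negative index -1 maps to positive index 6 + (-1) = 5. vals[5] = 72.

72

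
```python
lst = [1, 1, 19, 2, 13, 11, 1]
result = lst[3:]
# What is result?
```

lst has length 7. The slice lst[3:] selects indices [3, 4, 5, 6] (3->2, 4->13, 5->11, 6->1), giving [2, 13, 11, 1].

[2, 13, 11, 1]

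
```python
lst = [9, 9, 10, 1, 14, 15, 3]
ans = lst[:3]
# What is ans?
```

lst has length 7. The slice lst[:3] selects indices [0, 1, 2] (0->9, 1->9, 2->10), giving [9, 9, 10].

[9, 9, 10]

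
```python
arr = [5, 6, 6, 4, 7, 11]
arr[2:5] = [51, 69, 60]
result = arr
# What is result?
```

arr starts as [5, 6, 6, 4, 7, 11] (length 6). The slice arr[2:5] covers indices [2, 3, 4] with values [6, 4, 7]. Replacing that slice with [51, 69, 60] (same length) produces [5, 6, 51, 69, 60, 11].

[5, 6, 51, 69, 60, 11]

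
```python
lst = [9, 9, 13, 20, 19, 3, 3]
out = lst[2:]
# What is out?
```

lst has length 7. The slice lst[2:] selects indices [2, 3, 4, 5, 6] (2->13, 3->20, 4->19, 5->3, 6->3), giving [13, 20, 19, 3, 3].

[13, 20, 19, 3, 3]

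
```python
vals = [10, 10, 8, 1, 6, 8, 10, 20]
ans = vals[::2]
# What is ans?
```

vals has length 8. The slice vals[::2] selects indices [0, 2, 4, 6] (0->10, 2->8, 4->6, 6->10), giving [10, 8, 6, 10].

[10, 8, 6, 10]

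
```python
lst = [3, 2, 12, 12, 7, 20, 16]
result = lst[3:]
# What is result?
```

lst has length 7. The slice lst[3:] selects indices [3, 4, 5, 6] (3->12, 4->7, 5->20, 6->16), giving [12, 7, 20, 16].

[12, 7, 20, 16]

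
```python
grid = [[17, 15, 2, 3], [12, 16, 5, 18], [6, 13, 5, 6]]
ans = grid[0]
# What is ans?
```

grid has 3 rows. Row 0 is [17, 15, 2, 3].

[17, 15, 2, 3]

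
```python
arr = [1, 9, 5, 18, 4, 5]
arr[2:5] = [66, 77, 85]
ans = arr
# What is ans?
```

arr starts as [1, 9, 5, 18, 4, 5] (length 6). The slice arr[2:5] covers indices [2, 3, 4] with values [5, 18, 4]. Replacing that slice with [66, 77, 85] (same length) produces [1, 9, 66, 77, 85, 5].

[1, 9, 66, 77, 85, 5]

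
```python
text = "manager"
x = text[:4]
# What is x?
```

text has length 7. The slice text[:4] selects indices [0, 1, 2, 3] (0->'m', 1->'a', 2->'n', 3->'a'), giving 'mana'.

'mana'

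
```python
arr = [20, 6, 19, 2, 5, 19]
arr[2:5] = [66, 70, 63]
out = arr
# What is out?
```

arr starts as [20, 6, 19, 2, 5, 19] (length 6). The slice arr[2:5] covers indices [2, 3, 4] with values [19, 2, 5]. Replacing that slice with [66, 70, 63] (same length) produces [20, 6, 66, 70, 63, 19].

[20, 6, 66, 70, 63, 19]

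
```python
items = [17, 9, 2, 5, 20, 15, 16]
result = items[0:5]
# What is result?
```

items has length 7. The slice items[0:5] selects indices [0, 1, 2, 3, 4] (0->17, 1->9, 2->2, 3->5, 4->20), giving [17, 9, 2, 5, 20].

[17, 9, 2, 5, 20]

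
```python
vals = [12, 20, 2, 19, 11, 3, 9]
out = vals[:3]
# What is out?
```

vals has length 7. The slice vals[:3] selects indices [0, 1, 2] (0->12, 1->20, 2->2), giving [12, 20, 2].

[12, 20, 2]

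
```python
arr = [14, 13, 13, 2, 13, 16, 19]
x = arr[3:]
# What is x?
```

arr has length 7. The slice arr[3:] selects indices [3, 4, 5, 6] (3->2, 4->13, 5->16, 6->19), giving [2, 13, 16, 19].

[2, 13, 16, 19]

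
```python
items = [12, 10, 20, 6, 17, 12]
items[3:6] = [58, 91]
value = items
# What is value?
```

items starts as [12, 10, 20, 6, 17, 12] (length 6). The slice items[3:6] covers indices [3, 4, 5] with values [6, 17, 12]. Replacing that slice with [58, 91] (different length) produces [12, 10, 20, 58, 91].

[12, 10, 20, 58, 91]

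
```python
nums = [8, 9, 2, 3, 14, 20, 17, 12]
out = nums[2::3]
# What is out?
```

nums has length 8. The slice nums[2::3] selects indices [2, 5] (2->2, 5->20), giving [2, 20].

[2, 20]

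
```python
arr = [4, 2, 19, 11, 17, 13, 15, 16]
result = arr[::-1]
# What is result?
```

arr has length 8. The slice arr[::-1] selects indices [7, 6, 5, 4, 3, 2, 1, 0] (7->16, 6->15, 5->13, 4->17, 3->11, 2->19, 1->2, 0->4), giving [16, 15, 13, 17, 11, 19, 2, 4].

[16, 15, 13, 17, 11, 19, 2, 4]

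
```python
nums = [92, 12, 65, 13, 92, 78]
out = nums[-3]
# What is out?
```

nums has length 6. Negative index -3 maps to positive index 6 + (-3) = 3. nums[3] = 13.

13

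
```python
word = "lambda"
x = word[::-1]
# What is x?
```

word has length 6. The slice word[::-1] selects indices [5, 4, 3, 2, 1, 0] (5->'a', 4->'d', 3->'b', 2->'m', 1->'a', 0->'l'), giving 'adbmal'.

'adbmal'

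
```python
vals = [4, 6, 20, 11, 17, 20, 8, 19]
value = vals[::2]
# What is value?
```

vals has length 8. The slice vals[::2] selects indices [0, 2, 4, 6] (0->4, 2->20, 4->17, 6->8), giving [4, 20, 17, 8].

[4, 20, 17, 8]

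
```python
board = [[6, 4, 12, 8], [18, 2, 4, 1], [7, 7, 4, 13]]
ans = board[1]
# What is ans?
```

board has 3 rows. Row 1 is [18, 2, 4, 1].

[18, 2, 4, 1]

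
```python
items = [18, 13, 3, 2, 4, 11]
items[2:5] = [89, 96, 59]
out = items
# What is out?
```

items starts as [18, 13, 3, 2, 4, 11] (length 6). The slice items[2:5] covers indices [2, 3, 4] with values [3, 2, 4]. Replacing that slice with [89, 96, 59] (same length) produces [18, 13, 89, 96, 59, 11].

[18, 13, 89, 96, 59, 11]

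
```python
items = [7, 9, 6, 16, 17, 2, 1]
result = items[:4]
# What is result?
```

items has length 7. The slice items[:4] selects indices [0, 1, 2, 3] (0->7, 1->9, 2->6, 3->16), giving [7, 9, 6, 16].

[7, 9, 6, 16]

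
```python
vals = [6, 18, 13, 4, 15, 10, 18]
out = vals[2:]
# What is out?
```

vals has length 7. The slice vals[2:] selects indices [2, 3, 4, 5, 6] (2->13, 3->4, 4->15, 5->10, 6->18), giving [13, 4, 15, 10, 18].

[13, 4, 15, 10, 18]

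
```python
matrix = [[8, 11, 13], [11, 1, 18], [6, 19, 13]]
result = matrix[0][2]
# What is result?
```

matrix[0] = [8, 11, 13]. Taking column 2 of that row yields 13.

13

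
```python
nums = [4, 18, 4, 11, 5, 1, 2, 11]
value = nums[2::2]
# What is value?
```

nums has length 8. The slice nums[2::2] selects indices [2, 4, 6] (2->4, 4->5, 6->2), giving [4, 5, 2].

[4, 5, 2]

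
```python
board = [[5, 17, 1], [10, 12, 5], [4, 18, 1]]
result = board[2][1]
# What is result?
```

board[2] = [4, 18, 1]. Taking column 1 of that row yields 18.

18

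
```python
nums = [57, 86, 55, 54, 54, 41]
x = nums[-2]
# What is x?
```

nums has length 6. Negative index -2 maps to positive index 6 + (-2) = 4. nums[4] = 54.

54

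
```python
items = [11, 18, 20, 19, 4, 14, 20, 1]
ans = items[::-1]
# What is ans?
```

items has length 8. The slice items[::-1] selects indices [7, 6, 5, 4, 3, 2, 1, 0] (7->1, 6->20, 5->14, 4->4, 3->19, 2->20, 1->18, 0->11), giving [1, 20, 14, 4, 19, 20, 18, 11].

[1, 20, 14, 4, 19, 20, 18, 11]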